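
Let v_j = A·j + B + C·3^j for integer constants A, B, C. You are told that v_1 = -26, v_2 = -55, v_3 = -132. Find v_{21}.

-41841412926

At j = 1, 2, 3: A + B + 3C = -26; 2A + B + 9C = -55; 3A + B + 27C = -132.
Subtracting the first from the second: A + 6C = -29.
Subtracting the second from the third: A + 18C = -77.
Solving: C = -4, A = -5, then B = -9.
So v_j = -5·j + (-9) + (-4)·3^j; at j=21 this is -41841412926.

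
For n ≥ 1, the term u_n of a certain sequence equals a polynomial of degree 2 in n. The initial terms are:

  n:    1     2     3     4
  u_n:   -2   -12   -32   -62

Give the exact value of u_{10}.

1st diffs: -10, -20, -30.
2nd diffs: -10, -10 (constant).
So u_n = -5n^2 + 5n - 2.
Evaluating at n = 10 gives u_{10} = -452.

-452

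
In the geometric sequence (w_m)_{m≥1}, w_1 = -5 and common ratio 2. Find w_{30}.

-2684354560

w_m = (-5)·2^(m-1).
w_{30} = (-5)·2^29 = -2684354560.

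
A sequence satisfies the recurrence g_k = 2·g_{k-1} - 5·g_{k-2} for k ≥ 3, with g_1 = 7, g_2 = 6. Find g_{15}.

-543163

Applying the relation repeatedly:
g_3 = -23;  g_4 = -76;  g_5 = -37;  …;  g_{12} = 46604;  g_{13} = 77123;  g_{14} = -78774;  g_{15} = -543163.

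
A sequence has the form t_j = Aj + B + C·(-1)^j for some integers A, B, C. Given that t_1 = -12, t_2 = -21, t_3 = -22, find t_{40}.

Write the equations: A + B - C = -12; 2A + B + C = -21; 3A + B - C = -22.
Subtracting the first from the second: A + 2C = -9.
Subtracting the second from the third: A - 2C = -1.
Solving: C = -2, A = -5, then B = -9.
Hence t_{40} = -5·40 + (-9) + (-2)·1 = -211.

-211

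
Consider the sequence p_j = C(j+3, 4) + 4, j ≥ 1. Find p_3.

C(6, 4) = 15, so p_3 = 19.

19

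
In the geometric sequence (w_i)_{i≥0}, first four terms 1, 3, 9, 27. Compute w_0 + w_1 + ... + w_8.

9841

Common ratio r = 3.
w_i = 1·3^(i-0).
S = 1·(3^9 - 1)/(3 - 1) = 1·(19683 - 1)/(2) = 9841.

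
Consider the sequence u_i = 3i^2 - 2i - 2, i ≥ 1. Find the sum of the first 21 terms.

Over i = 1..21: Σi = 231, Σi² = 3311.
Total = (3)·3311 + (-2)·231 + (-2)·21 = 9429.

9429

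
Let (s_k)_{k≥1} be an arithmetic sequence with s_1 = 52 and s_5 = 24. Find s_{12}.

Common difference d = (24 - 52) / (5 - 1) = -7.
s_k = 52 + (k - 1)·(-7).
s_{12} = 52 + 11·(-7) = -25.

-25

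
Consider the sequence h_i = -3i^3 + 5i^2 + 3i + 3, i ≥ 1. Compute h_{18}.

-15819

h_{18} = -3·18^3 + 5·18^2 + 3·18 + 3 = -15819.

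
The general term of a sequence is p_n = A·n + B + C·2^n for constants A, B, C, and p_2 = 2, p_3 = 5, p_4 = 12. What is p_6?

The three given values yield: 2A + B + 4C = 2; 3A + B + 8C = 5; 4A + B + 16C = 12.
Subtracting the first from the second: A + 4C = 3.
Subtracting the second from the third: A + 8C = 7.
Solving: C = 1, A = -1, then B = 0.
So p_n = -1·n + 0 + 1·2^n; at n=6 this is 58.

58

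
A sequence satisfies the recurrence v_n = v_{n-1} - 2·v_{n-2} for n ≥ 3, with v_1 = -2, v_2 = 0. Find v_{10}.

-12

Applying the relation repeatedly:
v_3 = 4;  v_4 = 4;  v_5 = -4;  v_6 = -12;  v_7 = -4;  v_8 = 20;  v_9 = 28;  v_{10} = -12.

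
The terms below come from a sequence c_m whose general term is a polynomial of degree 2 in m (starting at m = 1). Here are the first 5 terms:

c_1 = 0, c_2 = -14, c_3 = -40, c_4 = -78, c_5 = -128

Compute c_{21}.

-2560

1st diffs: -14, -26, -38, -50.
2nd diffs: -12, -12, -12 (constant).
Newton forward-difference form: c_m = (-14)·C(m-1,1) + (-12)·C(m-1,2).
At m = 21: m-1 = 20, so c_{21} = -280 - 2280 = -2560.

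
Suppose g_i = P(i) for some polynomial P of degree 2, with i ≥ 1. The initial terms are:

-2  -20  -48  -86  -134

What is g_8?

-338

1st diffs: -18, -28, -38, -48.
2nd diffs: -10, -10, -10 (constant).
Newton forward-difference form: g_i = -2 + (-18)·C(i-1,1) + (-10)·C(i-1,2).
At i = 8: i-1 = 7, so g_8 = -2 - 126 - 210 = -338.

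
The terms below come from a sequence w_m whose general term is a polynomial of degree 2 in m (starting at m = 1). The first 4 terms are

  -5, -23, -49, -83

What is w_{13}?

1st diffs: -18, -26, -34.
2nd diffs: -8, -8 (constant).
Newton forward-difference form: w_m = -5 + (-18)·C(m-1,1) + (-8)·C(m-1,2).
At m = 13: m-1 = 12, so w_{13} = -5 - 216 - 528 = -749.

-749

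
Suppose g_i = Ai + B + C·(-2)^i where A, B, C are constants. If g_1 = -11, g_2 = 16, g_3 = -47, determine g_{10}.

5092

Plug in i = 1, 2, 3: A + B - 2C = -11; 2A + B + 4C = 16; 3A + B - 8C = -47.
Subtracting the first from the second: A + 6C = 27.
Subtracting the second from the third: A - 12C = -63.
Solving: C = 5, A = -3, then B = 2.
So g_i = -3·i + 2 + 5·(-2)^i; at i=10 this is 5092.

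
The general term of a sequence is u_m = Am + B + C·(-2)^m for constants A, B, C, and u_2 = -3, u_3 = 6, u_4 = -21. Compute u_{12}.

At m = 2, 3, 4: 2A + B + 4C = -3; 3A + B - 8C = 6; 4A + B + 16C = -21.
Subtracting the first from the second: A - 12C = 9.
Subtracting the second from the third: A + 24C = -27.
Solving: C = -1, A = -3, then B = 7.
Therefore u_{12} = -36 + 7 + (-1)·4096 = -4125.

-4125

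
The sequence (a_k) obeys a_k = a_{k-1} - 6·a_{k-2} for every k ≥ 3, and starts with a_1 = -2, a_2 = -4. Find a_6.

-208

Iterate the recurrence:
a_3 = 8; a_4 = 32; a_5 = -16; a_6 = -208.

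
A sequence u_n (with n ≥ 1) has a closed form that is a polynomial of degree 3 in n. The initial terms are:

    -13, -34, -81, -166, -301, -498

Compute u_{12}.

-3654

1st diffs: -21, -47, -85, -135, -197.
2nd diffs: -26, -38, -50, -62.
3rd diffs: -12, -12, -12 (constant).
Newton forward-difference form: u_n = -13 + (-21)·C(n-1,1) + (-26)·C(n-1,2) + (-12)·C(n-1,3).
At n = 12: n-1 = 11, so u_{12} = -13 - 231 - 1430 - 1980 = -3654.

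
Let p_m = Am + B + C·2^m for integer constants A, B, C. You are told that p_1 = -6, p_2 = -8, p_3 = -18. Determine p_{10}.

The three given values yield: A + B + 2C = -6; 2A + B + 4C = -8; 3A + B + 8C = -18.
Subtracting the first from the second: A + 2C = -2.
Subtracting the second from the third: A + 4C = -10.
Solving: C = -4, A = 6, then B = -4.
Hence p_{10} = 6·10 + (-4) + (-4)·1024 = -4040.

-4040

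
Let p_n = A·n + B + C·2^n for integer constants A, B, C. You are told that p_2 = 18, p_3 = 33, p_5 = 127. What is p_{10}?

4090

Plug in n = 2, 3, 5: 2A + B + 4C = 18; 3A + B + 8C = 33; 5A + B + 32C = 127.
Subtracting the first from the second: A + 4C = 15.
Subtracting the second from the third: 2A + 24C = 94.
Solving: C = 4, A = -1, then B = 4.
So p_n = -1·n + 4 + 4·2^n; at n=10 this is 4090.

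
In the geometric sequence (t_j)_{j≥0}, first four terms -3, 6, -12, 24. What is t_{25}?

Common ratio r = -2.
t_j = (-3)·(-2)^(j-0).
t_{25} = (-3)·(-2)^25 = 100663296.

100663296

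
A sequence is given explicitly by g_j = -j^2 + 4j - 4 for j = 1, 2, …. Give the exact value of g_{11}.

g_{11} = -1·11^2 + 4·11 - 4 = -81.

-81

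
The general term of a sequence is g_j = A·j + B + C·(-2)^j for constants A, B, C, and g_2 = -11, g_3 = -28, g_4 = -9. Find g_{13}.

Write the equations: 2A + B + 4C = -11; 3A + B - 8C = -28; 4A + B + 16C = -9.
Subtracting the first from the second: A - 12C = -17.
Subtracting the second from the third: A + 24C = 19.
Solving: C = 1, A = -5, then B = -5.
Hence g_{13} = -5·13 + (-5) + 1·(-8192) = -8262.

-8262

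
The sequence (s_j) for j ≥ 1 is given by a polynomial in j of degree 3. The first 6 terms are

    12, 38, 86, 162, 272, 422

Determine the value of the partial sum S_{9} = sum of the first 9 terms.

3648

1st diffs: 26, 48, 76, 110, 150.
2nd diffs: 22, 28, 34, 40.
3rd diffs: 6, 6, 6 (constant).
So s_j = j^3 + 5j^2 + 4j + 2.
Continuing: 618, 866, 1172.
Summing j = 1..9 (9 terms) gives 3648.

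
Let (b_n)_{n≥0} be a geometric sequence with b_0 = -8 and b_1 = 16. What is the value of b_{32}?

-34359738368

Common ratio r = -2.
b_n = (-8)·(-2)^(n-0).
b_{32} = (-8)·(-2)^32 = -34359738368.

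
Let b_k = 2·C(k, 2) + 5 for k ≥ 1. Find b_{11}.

C(11, 2) = 55, so b_{11} = 115.

115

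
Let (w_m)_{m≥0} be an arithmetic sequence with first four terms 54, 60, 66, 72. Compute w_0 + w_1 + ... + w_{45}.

Common difference d = 6.
w_m = 54 + (m - 0)·6.
w_{45} = 324; S = 46·(54 + 324)/2 = 8694.

8694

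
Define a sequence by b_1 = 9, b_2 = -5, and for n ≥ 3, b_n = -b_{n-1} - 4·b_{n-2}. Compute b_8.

1123

Compute successive terms:
b_3 = -31, b_4 = 51, b_5 = 73, b_6 = -277, b_7 = -15, b_8 = 1123.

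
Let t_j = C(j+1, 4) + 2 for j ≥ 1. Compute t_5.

C(6, 4) = 15, so t_5 = 17.

17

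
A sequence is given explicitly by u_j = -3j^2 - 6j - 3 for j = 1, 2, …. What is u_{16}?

-867

u_{16} = -3·16^2 - 6·16 - 3 = -867.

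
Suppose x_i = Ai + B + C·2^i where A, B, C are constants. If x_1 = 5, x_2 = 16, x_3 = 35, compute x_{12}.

16414

The three given values yield: A + B + 2C = 5; 2A + B + 4C = 16; 3A + B + 8C = 35.
Subtracting the first from the second: A + 2C = 11.
Subtracting the second from the third: A + 4C = 19.
Solving: C = 4, A = 3, then B = -6.
Hence x_{12} = 3·12 + (-6) + 4·4096 = 16414.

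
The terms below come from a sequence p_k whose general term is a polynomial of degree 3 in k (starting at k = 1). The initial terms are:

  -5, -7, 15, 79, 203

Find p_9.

1st diffs: -2, 22, 64, 124.
2nd diffs: 24, 42, 60.
3rd diffs: 18, 18 (constant).
Newton forward-difference form: p_k = -5 + (-2)·C(k-1,1) + 24·C(k-1,2) + 18·C(k-1,3).
At k = 9: k-1 = 8, so p_9 = -5 - 16 + 672 + 1008 = 1659.

1659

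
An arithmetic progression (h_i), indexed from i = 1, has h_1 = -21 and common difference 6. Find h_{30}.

h_i = -21 + (i - 1)·6.
h_{30} = -21 + 29·6 = 153.

153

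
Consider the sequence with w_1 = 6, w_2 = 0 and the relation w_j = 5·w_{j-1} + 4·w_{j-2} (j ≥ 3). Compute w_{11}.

Applying the relation repeatedly:
w_3 = 24;  w_4 = 120;  w_5 = 696;  w_6 = 3960;  w_7 = 22584;  w_8 = 128760;  w_9 = 734136;  w_{10} = 4185720;  w_{11} = 23865144.

23865144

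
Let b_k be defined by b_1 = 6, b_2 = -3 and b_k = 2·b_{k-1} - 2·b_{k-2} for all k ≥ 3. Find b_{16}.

Iterate the recurrence:
b_3 = -18  b_4 = -30  b_5 = -24  …  b_{13} = -384  b_{14} = 192  b_{15} = 1152  b_{16} = 1920.

1920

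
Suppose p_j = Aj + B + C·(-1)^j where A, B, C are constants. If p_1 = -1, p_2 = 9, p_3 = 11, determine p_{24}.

141

The three given values yield: A + B - C = -1; 2A + B + C = 9; 3A + B - C = 11.
Subtracting the first from the second: A + 2C = 10.
Subtracting the second from the third: A - 2C = 2.
Solving: C = 2, A = 6, then B = -5.
Therefore p_{24} = 144 + (-5) + 2·1 = 141.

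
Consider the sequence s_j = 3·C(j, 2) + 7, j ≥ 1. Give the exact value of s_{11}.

172

C(11, 2) = 55, so s_{11} = 172.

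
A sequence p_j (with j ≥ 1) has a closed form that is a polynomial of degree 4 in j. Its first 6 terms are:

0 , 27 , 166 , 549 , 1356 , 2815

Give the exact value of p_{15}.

1st diffs: 27, 139, 383, 807, 1459.
2nd diffs: 112, 244, 424, 652.
3rd diffs: 132, 180, 228.
4th diffs: 48, 48 (constant).
Newton forward-difference form: p_j = 27·C(j-1,1) + 112·C(j-1,2) + 132·C(j-1,3) + 48·C(j-1,4).
At j = 15: j-1 = 14, so p_{15} = 378 + 10192 + 48048 + 48048 = 106666.

106666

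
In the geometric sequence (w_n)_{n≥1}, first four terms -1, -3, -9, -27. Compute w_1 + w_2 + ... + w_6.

-364

Common ratio r = 3.
w_n = (-1)·3^(n-1).
S = (-1)·(3^6 - 1)/(3 - 1) = (-1)·(729 - 1)/(2) = -364.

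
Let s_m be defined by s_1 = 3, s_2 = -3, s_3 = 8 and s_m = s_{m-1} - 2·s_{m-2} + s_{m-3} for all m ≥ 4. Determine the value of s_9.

33

Compute successive terms:
s_4 = 17, s_5 = -2, s_6 = -28, s_7 = -7, s_8 = 47, s_9 = 33.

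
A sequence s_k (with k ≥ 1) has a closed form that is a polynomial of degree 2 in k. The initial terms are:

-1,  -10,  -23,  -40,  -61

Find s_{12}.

1st diffs: -9, -13, -17, -21.
2nd diffs: -4, -4, -4 (constant).
Newton forward-difference form: s_k = -1 + (-9)·C(k-1,1) + (-4)·C(k-1,2).
At k = 12: k-1 = 11, so s_{12} = -1 - 99 - 220 = -320.

-320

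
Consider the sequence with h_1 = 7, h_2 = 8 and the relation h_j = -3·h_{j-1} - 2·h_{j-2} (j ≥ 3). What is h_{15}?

-245738

h_3 = -38; h_4 = 98; h_5 = -218; …; h_{12} = 30698; h_{13} = -61418; h_{14} = 122858; h_{15} = -245738.
(Characteristic roots are -1 and -2.)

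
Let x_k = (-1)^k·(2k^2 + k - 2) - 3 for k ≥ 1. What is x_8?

(-1)^8 = 1; 2k^2 + k - 2 at k=8 is 134; so x_8 = 131.

131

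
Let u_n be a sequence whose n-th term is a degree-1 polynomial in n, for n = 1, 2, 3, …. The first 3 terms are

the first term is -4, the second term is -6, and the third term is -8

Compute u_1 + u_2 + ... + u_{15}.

1st diffs: -2, -2 (constant).
So u_n = -2n - 2.
Continuing: …, -10, -12, -14, -16, …, u_{15} = -32.
Summing n = 1..15 (15 terms) gives -270.

-270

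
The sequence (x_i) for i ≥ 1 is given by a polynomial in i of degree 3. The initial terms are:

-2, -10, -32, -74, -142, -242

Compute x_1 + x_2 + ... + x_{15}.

1st diffs: -8, -22, -42, -68, -100.
2nd diffs: -14, -20, -26, -32.
3rd diffs: -6, -6, -6 (constant).
So x_i = -i^3 - i^2 + 2i - 2.
Continuing: …, -380, -562, -794, -1082, …, x_{15} = -3572.
Summing i = 1..15 (15 terms) gives -15430.

-15430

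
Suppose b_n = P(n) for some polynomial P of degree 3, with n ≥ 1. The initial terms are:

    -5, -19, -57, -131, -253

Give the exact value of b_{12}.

1st diffs: -14, -38, -74, -122.
2nd diffs: -24, -36, -48.
3rd diffs: -12, -12 (constant).
Newton forward-difference form: b_n = -5 + (-14)·C(n-1,1) + (-24)·C(n-1,2) + (-12)·C(n-1,3).
At n = 12: n-1 = 11, so b_{12} = -5 - 154 - 1320 - 1980 = -3459.

-3459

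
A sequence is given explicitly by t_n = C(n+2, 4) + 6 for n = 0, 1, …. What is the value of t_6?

76

C(8, 4) = 70, so t_6 = 76.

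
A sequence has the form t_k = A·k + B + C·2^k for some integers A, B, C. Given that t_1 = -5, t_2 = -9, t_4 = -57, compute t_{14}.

-81837

Write the equations: A + B + 2C = -5; 2A + B + 4C = -9; 4A + B + 16C = -57.
Subtracting the first from the second: A + 2C = -4.
Subtracting the second from the third: 2A + 12C = -48.
Solving: C = -5, A = 6, then B = -1.
Hence t_{14} = 6·14 + (-1) + (-5)·16384 = -81837.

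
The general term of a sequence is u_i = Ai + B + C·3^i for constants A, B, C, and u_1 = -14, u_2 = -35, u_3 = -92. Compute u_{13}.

At i = 1, 2, 3: A + B + 3C = -14; 2A + B + 9C = -35; 3A + B + 27C = -92.
Subtracting the first from the second: A + 6C = -21.
Subtracting the second from the third: A + 18C = -57.
Solving: C = -3, A = -3, then B = -2.
Therefore u_{13} = -39 + (-2) + (-3)·1594323 = -4783010.

-4783010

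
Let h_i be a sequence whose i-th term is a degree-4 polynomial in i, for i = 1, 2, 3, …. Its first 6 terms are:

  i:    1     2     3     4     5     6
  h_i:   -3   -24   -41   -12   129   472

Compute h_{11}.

10047

1st diffs: -21, -17, 29, 141, 343.
2nd diffs: 4, 46, 112, 202.
3rd diffs: 42, 66, 90.
4th diffs: 24, 24 (constant).
Newton forward-difference form: h_i = -3 + (-21)·C(i-1,1) + 4·C(i-1,2) + 42·C(i-1,3) + 24·C(i-1,4).
At i = 11: i-1 = 10, so h_{11} = -3 - 210 + 180 + 5040 + 5040 = 10047.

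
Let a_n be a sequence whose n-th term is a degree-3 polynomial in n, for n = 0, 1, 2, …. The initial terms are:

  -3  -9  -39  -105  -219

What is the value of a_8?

1st diffs: -6, -30, -66, -114.
2nd diffs: -24, -36, -48.
3rd diffs: -12, -12 (constant).
So a_n = -2n^3 - 6n^2 + 2n - 3.
Evaluating at n = 8 gives a_8 = -1395.

-1395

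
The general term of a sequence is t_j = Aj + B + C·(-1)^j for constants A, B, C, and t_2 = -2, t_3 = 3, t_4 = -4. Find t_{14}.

-14

Write the equations: 2A + B + C = -2; 3A + B - C = 3; 4A + B + C = -4.
Subtracting the first from the second: A - 2C = 5.
Subtracting the second from the third: A + 2C = -7.
Solving: C = -3, A = -1, then B = 3.
Therefore t_{14} = -14 + 3 + (-3)·1 = -14.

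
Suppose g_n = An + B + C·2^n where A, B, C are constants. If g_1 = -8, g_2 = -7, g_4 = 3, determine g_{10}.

1005

The three given values yield: A + B + 2C = -8; 2A + B + 4C = -7; 4A + B + 16C = 3.
Subtracting the first from the second: A + 2C = 1.
Subtracting the second from the third: 2A + 12C = 10.
Solving: C = 1, A = -1, then B = -9.
Therefore g_{10} = -10 + (-9) + 1·1024 = 1005.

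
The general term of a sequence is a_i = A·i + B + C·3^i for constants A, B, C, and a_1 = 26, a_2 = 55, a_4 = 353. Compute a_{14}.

The three given values yield: A + B + 3C = 26; 2A + B + 9C = 55; 4A + B + 81C = 353.
Subtracting the first from the second: A + 6C = 29.
Subtracting the second from the third: 2A + 72C = 298.
Solving: C = 4, A = 5, then B = 9.
Therefore a_{14} = 70 + 9 + 4·4782969 = 19131955.

19131955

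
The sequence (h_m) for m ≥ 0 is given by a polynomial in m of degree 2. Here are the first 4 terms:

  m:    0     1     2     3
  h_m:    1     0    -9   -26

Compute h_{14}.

-741

1st diffs: -1, -9, -17.
2nd diffs: -8, -8 (constant).
Newton forward-difference form: h_m = 1 + (-1)·C(m,1) + (-8)·C(m,2).
At m = 14: m = 14, so h_{14} = 1 - 14 - 728 = -741.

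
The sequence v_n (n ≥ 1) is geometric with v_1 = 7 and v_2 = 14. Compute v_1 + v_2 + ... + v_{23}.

58720249

Common ratio r = 2.
v_n = 7·2^(n-1).
S = 7·(2^23 - 1)/(2 - 1) = 7·(8388608 - 1)/(1) = 58720249.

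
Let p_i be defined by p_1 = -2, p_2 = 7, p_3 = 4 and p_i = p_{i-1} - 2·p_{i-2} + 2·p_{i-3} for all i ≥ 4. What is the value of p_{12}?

Applying the relation repeatedly:
p_4 = -14  p_5 = -8  p_6 = 28  p_7 = 16  p_8 = -56  p_9 = -32  p_{10} = 112  p_{11} = 64  p_{12} = -224.

-224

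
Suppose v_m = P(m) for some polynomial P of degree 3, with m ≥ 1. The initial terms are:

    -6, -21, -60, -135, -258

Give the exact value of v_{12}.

-3471

1st diffs: -15, -39, -75, -123.
2nd diffs: -24, -36, -48.
3rd diffs: -12, -12 (constant).
So v_m = -2m^3 - m - 3.
Evaluating at m = 12 gives v_{12} = -3471.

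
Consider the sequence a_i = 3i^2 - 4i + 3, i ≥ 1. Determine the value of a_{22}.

1367

a_{22} = 3·22^2 - 4·22 + 3 = 1367.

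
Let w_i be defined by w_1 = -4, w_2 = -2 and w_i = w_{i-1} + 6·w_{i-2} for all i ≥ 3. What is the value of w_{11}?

-120146

w_3 = -26;  w_4 = -38;  w_5 = -194;  w_6 = -422;  w_7 = -1586;  w_8 = -4118;  w_9 = -13634;  w_{10} = -38342;  w_{11} = -120146.
(Characteristic roots are 3 and -2.)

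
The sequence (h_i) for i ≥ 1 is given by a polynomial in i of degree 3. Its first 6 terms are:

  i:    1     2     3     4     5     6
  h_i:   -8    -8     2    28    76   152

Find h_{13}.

1st diffs: 0, 10, 26, 48, 76.
2nd diffs: 10, 16, 22, 28.
3rd diffs: 6, 6, 6 (constant).
Newton forward-difference form: h_i = -8 + 10·C(i-1,2) + 6·C(i-1,3).
At i = 13: i-1 = 12, so h_{13} = -8 + 660 + 1320 = 1972.

1972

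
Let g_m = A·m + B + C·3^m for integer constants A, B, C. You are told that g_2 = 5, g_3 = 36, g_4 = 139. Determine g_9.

39318

Write the equations: 2A + B + 9C = 5; 3A + B + 27C = 36; 4A + B + 81C = 139.
Subtracting the first from the second: A + 18C = 31.
Subtracting the second from the third: A + 54C = 103.
Solving: C = 2, A = -5, then B = -3.
Therefore g_9 = -45 + (-3) + 2·19683 = 39318.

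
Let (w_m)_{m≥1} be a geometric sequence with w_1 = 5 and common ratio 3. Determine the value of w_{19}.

1937102445

w_m = 5·3^(m-1).
w_{19} = 5·3^18 = 1937102445.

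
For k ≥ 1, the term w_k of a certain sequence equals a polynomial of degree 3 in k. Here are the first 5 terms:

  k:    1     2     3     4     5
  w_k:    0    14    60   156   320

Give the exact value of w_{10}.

2790

1st diffs: 14, 46, 96, 164.
2nd diffs: 32, 50, 68.
3rd diffs: 18, 18 (constant).
Newton forward-difference form: w_k = 14·C(k-1,1) + 32·C(k-1,2) + 18·C(k-1,3).
At k = 10: k-1 = 9, so w_{10} = 126 + 1152 + 1512 = 2790.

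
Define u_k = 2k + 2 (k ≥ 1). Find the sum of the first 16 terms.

304

Over k = 1..16: Σk = 136.
Total = (2)·136 + (2)·16 = 304.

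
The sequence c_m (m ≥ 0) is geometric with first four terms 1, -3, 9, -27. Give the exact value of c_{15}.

Common ratio r = -3.
c_m = 1·(-3)^(m-0).
c_{15} = 1·(-3)^15 = -14348907.

-14348907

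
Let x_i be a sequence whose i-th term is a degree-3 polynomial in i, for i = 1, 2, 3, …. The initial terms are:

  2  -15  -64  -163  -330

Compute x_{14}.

-7863

1st diffs: -17, -49, -99, -167.
2nd diffs: -32, -50, -68.
3rd diffs: -18, -18 (constant).
So x_i = -3i^3 + 2i^2 - 2i + 5.
Evaluating at i = 14 gives x_{14} = -7863.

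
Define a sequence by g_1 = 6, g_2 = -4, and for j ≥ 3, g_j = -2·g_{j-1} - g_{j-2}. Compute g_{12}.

16

Applying the relation repeatedly:
g_3 = 2  g_4 = 0  g_5 = -2  g_6 = 4  g_7 = -6  g_8 = 8  g_9 = -10  g_{10} = 12  g_{11} = -14  g_{12} = 16.
(Characteristic roots are -1 and -1.)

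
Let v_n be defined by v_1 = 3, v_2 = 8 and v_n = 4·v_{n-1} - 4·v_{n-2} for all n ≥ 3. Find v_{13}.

61440

Iterate the recurrence:
v_3 = 20  v_4 = 48  v_5 = 112  …  v_{10} = 6144  v_{11} = 13312  v_{12} = 28672  v_{13} = 61440.
(Characteristic roots are 2 and 2.)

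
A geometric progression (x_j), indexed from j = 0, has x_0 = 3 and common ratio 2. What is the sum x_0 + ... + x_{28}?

x_j = 3·2^(j-0).
S = 3·(2^29 - 1)/(2 - 1) = 3·(536870912 - 1)/(1) = 1610612733.

1610612733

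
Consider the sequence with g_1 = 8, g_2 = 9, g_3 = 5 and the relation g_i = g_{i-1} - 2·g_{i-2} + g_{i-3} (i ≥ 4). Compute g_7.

16

Compute successive terms:
g_4 = -5; g_5 = -6; g_6 = 9; g_7 = 16.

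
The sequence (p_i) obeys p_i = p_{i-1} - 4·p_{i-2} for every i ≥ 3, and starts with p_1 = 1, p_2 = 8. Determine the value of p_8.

Iterate the recurrence:
p_3 = 4  p_4 = -28  p_5 = -44  p_6 = 68  p_7 = 244  p_8 = -28.

-28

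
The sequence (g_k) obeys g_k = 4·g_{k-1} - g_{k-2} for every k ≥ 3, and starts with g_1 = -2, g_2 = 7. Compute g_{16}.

g_3 = 30;  g_4 = 113;  g_5 = 422;  …;  g_{13} = 15882358;  g_{14} = 59273767;  g_{15} = 221212710;  g_{16} = 825577073.

825577073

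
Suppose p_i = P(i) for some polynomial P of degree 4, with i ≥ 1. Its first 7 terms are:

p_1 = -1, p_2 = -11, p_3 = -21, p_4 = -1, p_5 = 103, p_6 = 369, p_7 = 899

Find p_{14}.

1st diffs: -10, -10, 20, 104, 266, 530.
2nd diffs: 0, 30, 84, 162, 264.
3rd diffs: 30, 54, 78, 102.
4th diffs: 24, 24, 24 (constant).
Newton forward-difference form: p_i = -1 + (-10)·C(i-1,1) + 30·C(i-1,3) + 24·C(i-1,4).
At i = 14: i-1 = 13, so p_{14} = -1 - 130 + 8580 + 17160 = 25609.

25609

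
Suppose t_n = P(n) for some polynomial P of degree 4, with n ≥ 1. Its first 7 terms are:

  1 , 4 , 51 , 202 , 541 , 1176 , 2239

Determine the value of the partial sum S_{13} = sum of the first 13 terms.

1st diffs: 3, 47, 151, 339, 635, 1063.
2nd diffs: 44, 104, 188, 296, 428.
3rd diffs: 60, 84, 108, 132.
4th diffs: 24, 24, 24 (constant).
Newton forward-difference form: t_n = 1 + 3·C(n-1,1) + 44·C(n-1,2) + 60·C(n-1,3) + 24·C(n-1,4).
Continuing: …, 3886, 6297, 9676, 14251, …, t_{13} = 28021.
Summing n = 1..13 (13 terms) gives 86619.

86619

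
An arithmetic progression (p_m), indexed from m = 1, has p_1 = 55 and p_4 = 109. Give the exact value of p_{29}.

559

Common difference d = (109 - 55) / (4 - 1) = 18.
p_m = 55 + (m - 1)·18.
p_{29} = 55 + 28·18 = 559.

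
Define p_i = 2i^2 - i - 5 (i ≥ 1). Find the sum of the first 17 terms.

3332

Over i = 1..17: Σi = 153, Σi² = 1785.
Total = (2)·1785 + (-1)·153 + (-5)·17 = 3332.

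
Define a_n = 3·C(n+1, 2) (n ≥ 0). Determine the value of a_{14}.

315

C(15, 2) = 105, so a_{14} = 315.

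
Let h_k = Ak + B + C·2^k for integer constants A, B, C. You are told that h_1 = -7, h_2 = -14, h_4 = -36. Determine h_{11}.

The three given values yield: A + B + 2C = -7; 2A + B + 4C = -14; 4A + B + 16C = -36.
Subtracting the first from the second: A + 2C = -7.
Subtracting the second from the third: 2A + 12C = -22.
Solving: C = -1, A = -5, then B = 0.
Therefore h_{11} = -55 + 0 + (-1)·2048 = -2103.

-2103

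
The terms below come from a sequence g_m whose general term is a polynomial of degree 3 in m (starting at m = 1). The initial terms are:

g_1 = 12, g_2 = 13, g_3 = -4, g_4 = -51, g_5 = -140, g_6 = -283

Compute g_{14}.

1st diffs: 1, -17, -47, -89, -143.
2nd diffs: -18, -30, -42, -54.
3rd diffs: -12, -12, -12 (constant).
Newton forward-difference form: g_m = 12 + 1·C(m-1,1) + (-18)·C(m-1,2) + (-12)·C(m-1,3).
At m = 14: m-1 = 13, so g_{14} = 12 + 13 - 1404 - 3432 = -4811.

-4811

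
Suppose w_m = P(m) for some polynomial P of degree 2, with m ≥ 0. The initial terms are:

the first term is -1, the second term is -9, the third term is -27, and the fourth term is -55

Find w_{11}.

-639

1st diffs: -8, -18, -28.
2nd diffs: -10, -10 (constant).
Newton forward-difference form: w_m = -1 + (-8)·C(m,1) + (-10)·C(m,2).
At m = 11: m = 11, so w_{11} = -1 - 88 - 550 = -639.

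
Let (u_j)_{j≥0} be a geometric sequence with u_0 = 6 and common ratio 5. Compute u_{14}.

36621093750

u_j = 6·5^(j-0).
u_{14} = 6·5^14 = 36621093750.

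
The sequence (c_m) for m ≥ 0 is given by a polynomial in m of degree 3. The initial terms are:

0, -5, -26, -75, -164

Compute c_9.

-1629

1st diffs: -5, -21, -49, -89.
2nd diffs: -16, -28, -40.
3rd diffs: -12, -12 (constant).
Newton forward-difference form: c_m = (-5)·C(m,1) + (-16)·C(m,2) + (-12)·C(m,3).
At m = 9: m = 9, so c_9 = -45 - 576 - 1008 = -1629.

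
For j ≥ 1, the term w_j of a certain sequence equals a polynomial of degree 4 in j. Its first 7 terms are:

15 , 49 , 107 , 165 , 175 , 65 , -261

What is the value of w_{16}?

1st diffs: 34, 58, 58, 10, -110, -326.
2nd diffs: 24, 0, -48, -120, -216.
3rd diffs: -24, -48, -72, -96.
4th diffs: -24, -24, -24 (constant).
So w_j = -j^4 + 6j^3 + j^2 + 4j + 5.
Evaluating at j = 16 gives w_{16} = -40635.

-40635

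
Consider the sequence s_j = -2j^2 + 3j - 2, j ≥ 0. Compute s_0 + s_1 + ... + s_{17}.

-3147

Over j = 0..17: Σj = 153, Σj² = 1785.
Total = (-2)·1785 + (3)·153 + (-2)·18 = -3147.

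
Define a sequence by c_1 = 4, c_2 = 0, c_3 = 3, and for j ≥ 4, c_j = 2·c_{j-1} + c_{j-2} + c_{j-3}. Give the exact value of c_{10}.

c_4 = 10;  c_5 = 23;  c_6 = 59;  c_7 = 151;  c_8 = 384;  c_9 = 978;  c_{10} = 2491.

2491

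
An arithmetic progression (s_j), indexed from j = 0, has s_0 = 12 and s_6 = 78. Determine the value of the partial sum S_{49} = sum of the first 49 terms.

13524

Common difference d = (78 - 12) / (6 - 0) = 11.
s_j = 12 + (j - 0)·11.
s_{48} = 540; S = 49·(12 + 540)/2 = 13524.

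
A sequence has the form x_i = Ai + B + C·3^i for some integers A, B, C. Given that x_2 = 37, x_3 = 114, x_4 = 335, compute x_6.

2937

Plug in i = 2, 3, 4: 2A + B + 9C = 37; 3A + B + 27C = 114; 4A + B + 81C = 335.
Subtracting the first from the second: A + 18C = 77.
Subtracting the second from the third: A + 54C = 221.
Solving: C = 4, A = 5, then B = -9.
Therefore x_6 = 30 + (-9) + 4·729 = 2937.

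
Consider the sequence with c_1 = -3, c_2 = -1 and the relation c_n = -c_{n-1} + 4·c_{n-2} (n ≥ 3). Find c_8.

599

Iterate the recurrence:
c_3 = -11, c_4 = 7, c_5 = -51, c_6 = 79, c_7 = -283, c_8 = 599.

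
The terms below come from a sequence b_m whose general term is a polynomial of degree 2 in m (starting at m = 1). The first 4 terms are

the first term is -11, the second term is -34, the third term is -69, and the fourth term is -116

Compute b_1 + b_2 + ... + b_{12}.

1st diffs: -23, -35, -47.
2nd diffs: -12, -12 (constant).
Newton forward-difference form: b_m = -11 + (-23)·C(m-1,1) + (-12)·C(m-1,2).
Continuing: …, -175, -246, -329, -424, …, b_{12} = -924.
Summing m = 1..12 (12 terms) gives -4290.

-4290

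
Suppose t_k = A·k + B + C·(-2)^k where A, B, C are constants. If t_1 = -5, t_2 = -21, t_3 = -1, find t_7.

223

Write the equations: A + B - 2C = -5; 2A + B + 4C = -21; 3A + B - 8C = -1.
Subtracting the first from the second: A + 6C = -16.
Subtracting the second from the third: A - 12C = 20.
Solving: C = -2, A = -4, then B = -5.
Hence t_7 = -4·7 + (-5) + (-2)·(-128) = 223.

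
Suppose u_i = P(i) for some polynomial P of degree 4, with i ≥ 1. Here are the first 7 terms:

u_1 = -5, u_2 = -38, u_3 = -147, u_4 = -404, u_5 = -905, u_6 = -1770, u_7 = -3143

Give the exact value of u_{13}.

1st diffs: -33, -109, -257, -501, -865, -1373.
2nd diffs: -76, -148, -244, -364, -508.
3rd diffs: -72, -96, -120, -144.
4th diffs: -24, -24, -24 (constant).
Newton forward-difference form: u_i = -5 + (-33)·C(i-1,1) + (-76)·C(i-1,2) + (-72)·C(i-1,3) + (-24)·C(i-1,4).
At i = 13: i-1 = 12, so u_{13} = -5 - 396 - 5016 - 15840 - 11880 = -33137.

-33137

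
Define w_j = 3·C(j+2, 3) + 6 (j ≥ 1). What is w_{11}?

C(13, 3) = 286, so w_{11} = 864.

864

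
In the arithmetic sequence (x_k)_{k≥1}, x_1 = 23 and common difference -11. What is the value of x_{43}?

-439

x_k = 23 + (k - 1)·(-11).
x_{43} = 23 + 42·(-11) = -439.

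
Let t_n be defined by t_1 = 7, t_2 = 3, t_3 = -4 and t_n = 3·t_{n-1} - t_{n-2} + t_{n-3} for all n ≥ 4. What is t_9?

Iterate the recurrence:
t_4 = -8; t_5 = -17; t_6 = -47; t_7 = -132; t_8 = -366; t_9 = -1013.

-1013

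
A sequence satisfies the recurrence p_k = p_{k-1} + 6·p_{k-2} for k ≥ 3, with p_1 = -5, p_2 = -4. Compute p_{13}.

Compute successive terms:
p_3 = -34; p_4 = -58; p_5 = -262; …; p_{10} = -53986; p_{11} = -167590; p_{12} = -491506; p_{13} = -1497046.
(Characteristic roots are 3 and -2.)

-1497046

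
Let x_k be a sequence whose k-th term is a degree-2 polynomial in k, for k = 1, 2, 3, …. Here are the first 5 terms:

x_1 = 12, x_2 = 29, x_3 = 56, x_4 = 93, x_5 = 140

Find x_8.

341

1st diffs: 17, 27, 37, 47.
2nd diffs: 10, 10, 10 (constant).
Newton forward-difference form: x_k = 12 + 17·C(k-1,1) + 10·C(k-1,2).
At k = 8: k-1 = 7, so x_8 = 12 + 119 + 210 = 341.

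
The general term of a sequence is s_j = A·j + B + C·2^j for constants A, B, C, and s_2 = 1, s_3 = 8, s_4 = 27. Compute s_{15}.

98228

At j = 2, 3, 4: 2A + B + 4C = 1; 3A + B + 8C = 8; 4A + B + 16C = 27.
Subtracting the first from the second: A + 4C = 7.
Subtracting the second from the third: A + 8C = 19.
Solving: C = 3, A = -5, then B = -1.
Hence s_{15} = -5·15 + (-1) + 3·32768 = 98228.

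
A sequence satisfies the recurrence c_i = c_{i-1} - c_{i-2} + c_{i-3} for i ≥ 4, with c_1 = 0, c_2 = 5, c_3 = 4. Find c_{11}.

4

Iterate the recurrence:
c_4 = -1, c_5 = 0, c_6 = 5, c_7 = 4, c_8 = -1, c_9 = 0, c_{10} = 5, c_{11} = 4.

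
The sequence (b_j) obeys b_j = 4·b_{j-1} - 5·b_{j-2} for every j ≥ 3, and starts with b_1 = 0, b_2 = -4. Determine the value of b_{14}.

35356

Applying the relation repeatedly:
b_3 = -16, b_4 = -44, b_5 = -96, …, b_{11} = 12464, b_{12} = 25876, b_{13} = 41184, b_{14} = 35356.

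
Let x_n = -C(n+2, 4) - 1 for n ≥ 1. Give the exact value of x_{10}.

-496

C(12, 4) = 495, so x_{10} = -496.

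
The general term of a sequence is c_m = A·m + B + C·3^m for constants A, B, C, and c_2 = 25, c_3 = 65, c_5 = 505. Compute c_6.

At m = 2, 3, 5: 2A + B + 9C = 25; 3A + B + 27C = 65; 5A + B + 243C = 505.
Subtracting the first from the second: A + 18C = 40.
Subtracting the second from the third: 2A + 216C = 440.
Solving: C = 2, A = 4, then B = -1.
So c_m = 4·m + (-1) + 2·3^m; at m=6 this is 1481.

1481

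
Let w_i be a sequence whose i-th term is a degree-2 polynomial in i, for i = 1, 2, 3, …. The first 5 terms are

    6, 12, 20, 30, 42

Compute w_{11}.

156

1st diffs: 6, 8, 10, 12.
2nd diffs: 2, 2, 2 (constant).
Newton forward-difference form: w_i = 6 + 6·C(i-1,1) + 2·C(i-1,2).
At i = 11: i-1 = 10, so w_{11} = 6 + 60 + 90 = 156.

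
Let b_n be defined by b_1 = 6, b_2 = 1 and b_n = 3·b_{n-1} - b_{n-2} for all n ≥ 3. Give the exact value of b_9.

Applying the relation repeatedly:
b_3 = -3; b_4 = -10; b_5 = -27; b_6 = -71; b_7 = -186; b_8 = -487; b_9 = -1275.

-1275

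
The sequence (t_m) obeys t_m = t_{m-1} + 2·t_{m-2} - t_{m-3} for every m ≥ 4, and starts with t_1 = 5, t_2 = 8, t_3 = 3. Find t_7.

Step forward from the initial values:
t_4 = 14  t_5 = 12  t_6 = 37  t_7 = 47.

47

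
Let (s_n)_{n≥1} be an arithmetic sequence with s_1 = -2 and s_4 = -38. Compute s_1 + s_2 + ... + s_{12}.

Common difference d = (-38 - (-2)) / (4 - 1) = -12.
s_n = -2 + (n - 1)·(-12).
s_{12} = -134; S = 12·(-2 + (-134))/2 = -816.

-816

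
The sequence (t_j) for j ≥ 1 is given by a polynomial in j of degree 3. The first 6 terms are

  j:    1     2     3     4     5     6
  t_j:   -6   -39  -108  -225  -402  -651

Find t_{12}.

-4329

1st diffs: -33, -69, -117, -177, -249.
2nd diffs: -36, -48, -60, -72.
3rd diffs: -12, -12, -12 (constant).
Newton forward-difference form: t_j = -6 + (-33)·C(j-1,1) + (-36)·C(j-1,2) + (-12)·C(j-1,3).
At j = 12: j-1 = 11, so t_{12} = -6 - 363 - 1980 - 1980 = -4329.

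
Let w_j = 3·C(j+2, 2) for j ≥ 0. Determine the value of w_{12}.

C(14, 2) = 91, so w_{12} = 273.

273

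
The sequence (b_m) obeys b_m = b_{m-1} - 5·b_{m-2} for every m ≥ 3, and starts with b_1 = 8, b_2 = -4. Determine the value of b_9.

b_3 = -44;  b_4 = -24;  b_5 = 196;  b_6 = 316;  b_7 = -664;  b_8 = -2244;  b_9 = 1076.

1076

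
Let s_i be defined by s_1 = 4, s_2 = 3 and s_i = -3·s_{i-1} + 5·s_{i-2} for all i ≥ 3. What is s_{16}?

-714626658

Iterate the recurrence:
s_3 = 11;  s_4 = -18;  s_5 = 109;  …;  s_{13} = 9696964;  s_{14} = -40655157;  s_{15} = 170450291;  s_{16} = -714626658.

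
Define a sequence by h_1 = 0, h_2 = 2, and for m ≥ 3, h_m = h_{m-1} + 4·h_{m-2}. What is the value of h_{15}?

253762

Step forward from the initial values:
h_3 = 2  h_4 = 10  h_5 = 18  …  h_{12} = 15178  h_{13} = 38610  h_{14} = 99322  h_{15} = 253762.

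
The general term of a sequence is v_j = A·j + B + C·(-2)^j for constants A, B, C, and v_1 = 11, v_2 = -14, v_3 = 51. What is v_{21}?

10485861

Write the equations: A + B - 2C = 11; 2A + B + 4C = -14; 3A + B - 8C = 51.
Subtracting the first from the second: A + 6C = -25.
Subtracting the second from the third: A - 12C = 65.
Solving: C = -5, A = 5, then B = -4.
Therefore v_{21} = 105 + (-4) + (-5)·(-2097152) = 10485861.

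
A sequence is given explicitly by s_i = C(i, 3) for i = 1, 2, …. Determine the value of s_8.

C(8, 3) = 56, so s_8 = 56.

56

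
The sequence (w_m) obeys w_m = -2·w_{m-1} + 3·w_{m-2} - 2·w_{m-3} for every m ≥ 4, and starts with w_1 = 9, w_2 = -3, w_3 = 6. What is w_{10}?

Compute successive terms:
w_4 = -39; w_5 = 102; w_6 = -333; w_7 = 1050; w_8 = -3303; w_9 = 10422; w_{10} = -32853.

-32853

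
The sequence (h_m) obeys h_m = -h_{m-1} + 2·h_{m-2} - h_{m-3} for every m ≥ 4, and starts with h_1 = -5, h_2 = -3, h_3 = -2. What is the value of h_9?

h_4 = 1;  h_5 = -2;  h_6 = 6;  h_7 = -11;  h_8 = 25;  h_9 = -53.

-53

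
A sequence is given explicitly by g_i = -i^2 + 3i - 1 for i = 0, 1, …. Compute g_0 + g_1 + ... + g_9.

-160

Over i = 0..9: Σi = 45, Σi² = 285.
Total = (-1)·285 + (3)·45 + (-1)·10 = -160.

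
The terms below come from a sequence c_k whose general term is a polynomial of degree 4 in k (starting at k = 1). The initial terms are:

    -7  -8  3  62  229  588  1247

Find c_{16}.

50378

1st diffs: -1, 11, 59, 167, 359, 659.
2nd diffs: 12, 48, 108, 192, 300.
3rd diffs: 36, 60, 84, 108.
4th diffs: 24, 24, 24 (constant).
Newton forward-difference form: c_k = -7 + (-1)·C(k-1,1) + 12·C(k-1,2) + 36·C(k-1,3) + 24·C(k-1,4).
At k = 16: k-1 = 15, so c_{16} = -7 - 15 + 1260 + 16380 + 32760 = 50378.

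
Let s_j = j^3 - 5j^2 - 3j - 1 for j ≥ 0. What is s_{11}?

s_{11} = 1·11^3 - 5·11^2 - 3·11 - 1 = 692.

692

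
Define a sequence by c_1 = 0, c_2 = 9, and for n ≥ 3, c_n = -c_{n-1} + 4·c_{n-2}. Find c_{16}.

Compute successive terms:
c_3 = -9  c_4 = 45  c_5 = -81  …  c_{13} = -173745  c_{14} = 446949  c_{15} = -1141929  c_{16} = 2929725.

2929725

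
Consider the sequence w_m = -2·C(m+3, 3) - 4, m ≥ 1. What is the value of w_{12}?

-914

C(15, 3) = 455, so w_{12} = -914.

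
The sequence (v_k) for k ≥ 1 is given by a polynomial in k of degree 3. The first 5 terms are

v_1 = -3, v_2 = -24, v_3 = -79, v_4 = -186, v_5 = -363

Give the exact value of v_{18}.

-17224

1st diffs: -21, -55, -107, -177.
2nd diffs: -34, -52, -70.
3rd diffs: -18, -18 (constant).
So v_k = -3k^3 + k^2 - 3k + 2.
Evaluating at k = 18 gives v_{18} = -17224.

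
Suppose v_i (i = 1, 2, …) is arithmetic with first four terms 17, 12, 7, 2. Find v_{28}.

Common difference d = -5.
v_i = 17 + (i - 1)·(-5).
v_{28} = 17 + 27·(-5) = -118.

-118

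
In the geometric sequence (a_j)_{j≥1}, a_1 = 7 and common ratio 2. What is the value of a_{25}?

a_j = 7·2^(j-1).
a_{25} = 7·2^24 = 117440512.

117440512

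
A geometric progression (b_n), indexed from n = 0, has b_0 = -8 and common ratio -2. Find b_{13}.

b_n = (-8)·(-2)^(n-0).
b_{13} = (-8)·(-2)^13 = 65536.

65536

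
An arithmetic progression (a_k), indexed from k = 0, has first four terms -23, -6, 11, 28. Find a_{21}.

334

Common difference d = 17.
a_k = -23 + (k - 0)·17.
a_{21} = -23 + 21·17 = 334.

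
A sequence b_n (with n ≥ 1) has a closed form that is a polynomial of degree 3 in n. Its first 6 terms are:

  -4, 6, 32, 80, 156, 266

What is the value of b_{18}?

1st diffs: 10, 26, 48, 76, 110.
2nd diffs: 16, 22, 28, 34.
3rd diffs: 6, 6, 6 (constant).
So b_n = n^3 + 2n^2 - 3n - 4.
Evaluating at n = 18 gives b_{18} = 6422.

6422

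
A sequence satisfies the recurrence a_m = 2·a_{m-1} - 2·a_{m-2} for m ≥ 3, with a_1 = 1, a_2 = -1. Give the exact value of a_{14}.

Applying the relation repeatedly:
a_3 = -4; a_4 = -6; a_5 = -4; …; a_{11} = -64; a_{12} = -96; a_{13} = -64; a_{14} = 64.

64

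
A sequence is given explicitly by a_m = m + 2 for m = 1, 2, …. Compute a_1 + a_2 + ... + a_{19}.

Over m = 1..19: Σm = 190.
Total = (1)·190 + (2)·19 = 228.

228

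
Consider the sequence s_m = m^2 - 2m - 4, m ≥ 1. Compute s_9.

s_9 = 1·9^2 - 2·9 - 4 = 59.

59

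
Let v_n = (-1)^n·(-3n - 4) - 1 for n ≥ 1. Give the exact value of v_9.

30

(-1)^9 = -1; -3n - 4 at n=9 is -31; so v_9 = 30.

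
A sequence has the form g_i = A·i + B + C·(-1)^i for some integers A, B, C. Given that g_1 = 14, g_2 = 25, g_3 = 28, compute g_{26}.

193

Write the equations: A + B - C = 14; 2A + B + C = 25; 3A + B - C = 28.
Subtracting the first from the second: A + 2C = 11.
Subtracting the second from the third: A - 2C = 3.
Solving: C = 2, A = 7, then B = 9.
So g_i = 7·i + 9 + 2·(-1)^i; at i=26 this is 193.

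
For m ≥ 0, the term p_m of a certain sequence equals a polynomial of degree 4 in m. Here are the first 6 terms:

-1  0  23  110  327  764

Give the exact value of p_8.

1st diffs: 1, 23, 87, 217, 437.
2nd diffs: 22, 64, 130, 220.
3rd diffs: 42, 66, 90.
4th diffs: 24, 24 (constant).
So p_m = m^4 + m^3 + m^2 - 2m - 1.
Evaluating at m = 8 gives p_8 = 4655.

4655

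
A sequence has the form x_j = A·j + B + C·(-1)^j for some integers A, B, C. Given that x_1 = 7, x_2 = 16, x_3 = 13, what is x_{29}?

91

At j = 1, 2, 3: A + B - C = 7; 2A + B + C = 16; 3A + B - C = 13.
Subtracting the first from the second: A + 2C = 9.
Subtracting the second from the third: A - 2C = -3.
Solving: C = 3, A = 3, then B = 7.
Hence x_{29} = 3·29 + 7 + 3·(-1) = 91.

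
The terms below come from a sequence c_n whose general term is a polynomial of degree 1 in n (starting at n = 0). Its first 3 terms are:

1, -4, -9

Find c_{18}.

-89

1st diffs: -5, -5 (constant).
So c_n = -5n + 1.
Evaluating at n = 18 gives c_{18} = -89.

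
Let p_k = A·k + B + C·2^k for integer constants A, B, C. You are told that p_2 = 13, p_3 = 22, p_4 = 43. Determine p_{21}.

Write the equations: 2A + B + 4C = 13; 3A + B + 8C = 22; 4A + B + 16C = 43.
Subtracting the first from the second: A + 4C = 9.
Subtracting the second from the third: A + 8C = 21.
Solving: C = 3, A = -3, then B = 7.
Therefore p_{21} = -63 + 7 + 3·2097152 = 6291400.

6291400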